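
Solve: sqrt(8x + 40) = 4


Square both sides: 8x + 40 = 4^2 = 16
8x = 16 - 40 = -24
x = -3
Check: sqrt(8*(-3) + 40) = sqrt(16) = 4 ✓

x = -3


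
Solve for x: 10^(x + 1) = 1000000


Express both sides with the same base.
1000000 = 10^6
Since the bases match, equate exponents: x + 1 = 6
So x = 6 - (1) = 5

x = 5


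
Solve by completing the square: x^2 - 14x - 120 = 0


Start: x^2 - 14x - 120 = 0
Move constant: x^2 - 14x = 120
Half of -14 is -7, squared is 49
Add 49 to both sides: x^2 - 14x + 49 = 169
(x - 7)^2 = 169
x - 7 = ±13
x = 7 + 13 = 20 or x = 7 - 13 = -6

x = -6, x = 20


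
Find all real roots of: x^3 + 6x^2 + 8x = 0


The constant term is 0, so x = 0 is a root. Factor out x:
  x(x^2 + 6x + 8) = 0
Solve the quadratic x^2 + 6x + 8 = 0: discriminant = 6^2 - 4(1)(8) = 36 - 32 = 4.
sqrt(4) = 2, so x = (-6 ± 2)/2: x = -2 or x = -4.

x = -4, x = -2, x = 0


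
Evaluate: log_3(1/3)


We need the exponent such that 3^? = 1/3
3^(-1) = 1/3^1 = 1/3
Therefore log_3(1/3) = -1

-1


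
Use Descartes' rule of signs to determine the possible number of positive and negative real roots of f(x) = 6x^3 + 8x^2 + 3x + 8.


Descartes' rule of signs:

For positive roots, count sign changes in f(x) = 6x^3 + 8x^2 + 3x + 8:
Signs of coefficients: +, +, +, +
Number of sign changes: 0
Possible positive real roots: 0

For negative roots, examine f(-x) = -6x^3 + 8x^2 - 3x + 8:
Signs of coefficients: -, +, -, +
Number of sign changes: 3
Possible negative real roots: 3, 1

Positive roots: 0; Negative roots: 3 or 1


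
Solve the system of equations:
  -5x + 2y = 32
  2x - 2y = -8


Using Cramer's rule:
Determinant D = (-5)(-2) - (2)(2) = 10 - 4 = 6
Dx = (32)(-2) - (-8)(2) = -64 + 16 = -48
Dy = (-5)(-8) - (2)(32) = 40 - 64 = -24
x = Dx/D = -48/6 = -8
y = Dy/D = -24/6 = -4

x = -8, y = -4


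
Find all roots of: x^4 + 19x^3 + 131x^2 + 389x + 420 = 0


Let p(x) = x^4 + 19x^3 + 131x^2 + 389x + 420. By the rational root theorem (leading coefficient 1), any rational root is an integer divisor of 420: try ±1, ±2, ... in turn.
Test x = 1: value = 960 ≠ 0.
Test x = -1: value = 144 ≠ 0.
Test x = 2: value = 1890 ≠ 0.
Test x = -2: value = 30 ≠ 0.
Test x = 3: value = 3360 ≠ 0.
Test x = -3: value = 0 ✓, so (x + 3) is a factor.
Synthetic division by (x + 3): bring down 1; 1(-3) + 19 = 16; 16(-3) + 131 = 83; 83(-3) + 389 = 140; 140(-3) + 420 = 0 → quotient x^3 + 16x^2 + 83x + 140, remainder 0.
Continue with the quotient x^3 + 16x^2 + 83x + 140 (candidates must divide 140).
Test x = 4: value = 792 ≠ 0.
Test x = -4: value = 0 ✓, so (x + 4) is a factor.
Synthetic division by (x + 4): bring down 1; 1(-4) + 16 = 12; 12(-4) + 83 = 35; 35(-4) + 140 = 0 → quotient x^2 + 12x + 35, remainder 0.
Solve the quadratic x^2 + 12x + 35 = 0: discriminant = 12^2 - 4(1)(35) = 144 - 140 = 4.
sqrt(4) = 2, so x = (-12 ± 2)/2: x = -5 or x = -7.
Collecting all roots found:

x = -7, x = -5, x = -4, x = -3


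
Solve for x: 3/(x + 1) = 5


Multiply both sides by (x + 1): 3 = 5(x + 1)
Distribute: 3 = 5x + 5
5x = 3 - 5 = -2
x = -2/5

x = -2/5


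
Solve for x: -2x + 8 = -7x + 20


Starting with: -2x + 8 = -7x + 20
Move all x terms to left: (-2 + 7)x = 20 - 8
Simplify: 5x = 12
Divide both sides by 5: x = 12/5

x = 12/5


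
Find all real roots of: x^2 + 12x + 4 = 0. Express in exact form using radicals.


Using the quadratic formula: x = (-b ± sqrt(b^2 - 4ac)) / (2a)
Here a = 1, b = 12, c = 4
Discriminant = b^2 - 4ac = 12^2 - 4(1)(4) = 144 - 16 = 128
Since discriminant = 128 > 0, there are two real roots.
x = (-12 ± 8*sqrt(2)) / 2
Simplifying: x = -6 ± 4*sqrt(2)
Numerically: x ≈ -0.3431 or x ≈ -11.6569

x = -6 + 4*sqrt(2) or x = -6 - 4*sqrt(2)


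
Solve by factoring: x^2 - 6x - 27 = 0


We need two numbers that multiply to -27 and add to -6.
Those numbers are 3 and -9 (since 3 * (-9) = -27 and 3 + (-9) = -6).
So x^2 - 6x - 27 = (x + 3)(x - 9) = 0
Setting each factor to zero: x = -3 or x = 9

x = -3, x = 9


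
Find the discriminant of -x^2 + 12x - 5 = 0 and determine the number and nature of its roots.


For ax^2 + bx + c = 0, discriminant D = b^2 - 4ac
Here a = -1, b = 12, c = -5
D = (12)^2 - 4(-1)(-5) = 144 - 20 = 124

D = 124 > 0 but not a perfect square
The equation has 2 distinct real irrational roots.

Discriminant = 124, 2 distinct real irrational roots


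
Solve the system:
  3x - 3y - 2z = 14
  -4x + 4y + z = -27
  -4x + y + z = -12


Using Cramer's rule. Expand each determinant along the first row.
D  = 3*[4*1 - 1*1] - (-3)*[(-4)*1 - 1*(-4)] + (-2)*[(-4)*1 - 4*(-4)]
  = 3*(3) - (-3)*(0) + (-2)*(12) = -15
Dx = 14*[4*1 - 1*1] - (-3)*[(-27)*1 - 1*(-12)] + (-2)*[(-27)*1 - 4*(-12)]
  = 14*(3) - (-3)*(-15) + (-2)*(21) = -45
Dy = 3*[(-27)*1 - 1*(-12)] - 14*[(-4)*1 - 1*(-4)] + (-2)*[(-4)*(-12) - (-27)*(-4)]
  = 3*(-15) - 14*(0) + (-2)*(-60) = 75
Dz = 3*[4*(-12) - (-27)*1] - (-3)*[(-4)*(-12) - (-27)*(-4)] + 14*[(-4)*1 - 4*(-4)]
  = 3*(-21) - (-3)*(-60) + 14*(12) = -75
x = Dx/D = -45/-15 = 3, y = Dy/D = 75/-15 = -5, z = Dz/D = -75/-15 = 5
Check eq1: (3)(3) + (-3)(-5) + (-2)(5) = 14 = 14 ✓
Check eq2: (-4)(3) + (4)(-5) + (1)(5) = -27 = -27 ✓
Check eq3: (-4)(3) + (1)(-5) + (1)(5) = -12 = -12 ✓

x = 3, y = -5, z = 5


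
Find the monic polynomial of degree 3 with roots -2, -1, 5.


A monic polynomial with roots -2, -1, 5 is:
p(x) = (x + 2)(x + 1)(x - 5)
After multiplying by (x + 2): x + 2
After multiplying by (x + 1): x^2 + 3x + 2
After multiplying by (x - 5): x^3 - 2x^2 - 13x - 10

x^3 - 2x^2 - 13x - 10


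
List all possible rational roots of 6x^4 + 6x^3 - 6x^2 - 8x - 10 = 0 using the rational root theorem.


Rational root theorem: possible roots are ±p/q where:
  p divides the constant term (-10): p ∈ {1, 2, 5, 10}
  q divides the leading coefficient (6): q ∈ {1, 2, 3, 6}

All possible rational roots: -10, -5, -10/3, -5/2, -2, -5/3, -1, -5/6, -2/3, -1/2, -1/3, -1/6, 1/6, 1/3, 1/2, 2/3, 5/6, 1, 5/3, 2, 5/2, 10/3, 5, 10

-10, -5, -10/3, -5/2, -2, -5/3, -1, -5/6, -2/3, -1/2, -1/3, -1/6, 1/6, 1/3, 1/2, 2/3, 5/6, 1, 5/3, 2, 5/2, 10/3, 5, 10


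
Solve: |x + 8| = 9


An absolute value equation |expr| = 9 gives two cases:
Case 1: x + 8 = 9
  x = 1, so x = 1
Case 2: x + 8 = -9
  x = -17, so x = -17

x = -17, x = 1


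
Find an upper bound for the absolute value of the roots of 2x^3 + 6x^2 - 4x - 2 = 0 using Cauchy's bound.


Cauchy's bound: all roots r satisfy |r| <= 1 + max(|a_i/a_n|) for i = 0,...,n-1
where a_n is the leading coefficient.

Coefficients: [2, 6, -4, -2]
Leading coefficient a_n = 2
Ratios |a_i/a_n|: 3, 2, 1
Maximum ratio: 3
Cauchy's bound: |r| <= 1 + 3 = 4

Upper bound = 4


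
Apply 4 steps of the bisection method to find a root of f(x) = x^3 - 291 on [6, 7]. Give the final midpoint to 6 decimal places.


f(x) = x^3 - 291
f(6) = -75 < 0
f(7) = 52 > 0

Step 1: midpoint = (6.000000 + 7.000000)/2 = 6.500000
  f(6.500000) = -16.375000
  f(mid) < 0, so root is in [6.500000, 7.000000]

Step 2: midpoint = (6.500000 + 7.000000)/2 = 6.750000
  f(6.750000) = 16.546875
  f(mid) > 0, so root is in [6.500000, 6.750000]

Step 3: midpoint = (6.500000 + 6.750000)/2 = 6.625000
  f(6.625000) = -0.224609
  f(mid) < 0, so root is in [6.625000, 6.750000]

Step 4: midpoint = (6.625000 + 6.750000)/2 = 6.687500
  f(6.687500) = 8.082764
  f(mid) > 0, so root is in [6.625000, 6.687500]

midpoint = 6.687500


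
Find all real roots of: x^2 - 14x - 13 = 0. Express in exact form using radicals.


Using the quadratic formula: x = (-b ± sqrt(b^2 - 4ac)) / (2a)
Here a = 1, b = -14, c = -13
Discriminant = b^2 - 4ac = (-14)^2 - 4(1)(-13) = 196 + 52 = 248
Since discriminant = 248 > 0, there are two real roots.
x = (14 ± 2*sqrt(62)) / 2
Simplifying: x = 7 ± sqrt(62)
Numerically: x ≈ 14.8740 or x ≈ -0.8740

x = 7 + sqrt(62) or x = 7 - sqrt(62)


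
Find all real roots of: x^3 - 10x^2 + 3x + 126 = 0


Let p(x) = x^3 - 10x^2 + 3x + 126. By the rational root theorem (leading coefficient 1), any rational root is an integer divisor of 126: try ±1, ±2, ... in turn.
Test x = 1: value = 120 ≠ 0.
Test x = -1: value = 112 ≠ 0.
Test x = 2: value = 100 ≠ 0.
Test x = -2: value = 72 ≠ 0.
Test x = 3: value = 72 ≠ 0.
Test x = -3: value = 0 ✓, so (x + 3) is a factor.
Synthetic division by (x + 3): bring down 1; 1(-3) - 10 = -13; (-13)(-3) + 3 = 42; 42(-3) + 126 = 0 → quotient x^2 - 13x + 42, remainder 0.
Solve the quadratic x^2 - 13x + 42 = 0: discriminant = (-13)^2 - 4(1)(42) = 169 - 168 = 1.
sqrt(1) = 1, so x = (13 ± 1)/2: x = 7 or x = 6.

x = -3, x = 6, x = 7


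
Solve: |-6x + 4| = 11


An absolute value equation |expr| = 11 gives two cases:
Case 1: -6x + 4 = 11
  -6x = 7, so x = -7/6
Case 2: -6x + 4 = -11
  -6x = -15, so x = 5/2

x = -7/6, x = 5/2


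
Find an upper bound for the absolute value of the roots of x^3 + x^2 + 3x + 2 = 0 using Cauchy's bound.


Cauchy's bound: all roots r satisfy |r| <= 1 + max(|a_i/a_n|) for i = 0,...,n-1
where a_n is the leading coefficient.

Coefficients: [1, 1, 3, 2]
Leading coefficient a_n = 1
Ratios |a_i/a_n|: 1, 3, 2
Maximum ratio: 3
Cauchy's bound: |r| <= 1 + 3 = 4

Upper bound = 4


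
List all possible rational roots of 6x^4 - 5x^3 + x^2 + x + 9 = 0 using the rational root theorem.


Rational root theorem: possible roots are ±p/q where:
  p divides the constant term (9): p ∈ {1, 3, 9}
  q divides the leading coefficient (6): q ∈ {1, 2, 3, 6}

All possible rational roots: -9, -9/2, -3, -3/2, -1, -1/2, -1/3, -1/6, 1/6, 1/3, 1/2, 1, 3/2, 3, 9/2, 9

-9, -9/2, -3, -3/2, -1, -1/2, -1/3, -1/6, 1/6, 1/3, 1/2, 1, 3/2, 3, 9/2, 9


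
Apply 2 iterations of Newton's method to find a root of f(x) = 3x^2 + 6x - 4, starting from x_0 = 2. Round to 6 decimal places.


Newton's method: x_(n+1) = x_n - f(x_n)/f'(x_n)
f(x) = 3x^2 + 6x - 4
f'(x) = 6x + 6

Iteration 1:
  f(2.000000) = 20.000000
  f'(2.000000) = 18.000000
  x_1 = 2.000000 - (20.000000)/(18.000000) = 0.888889

Iteration 2:
  f(0.888889) = 3.703704
  f'(0.888889) = 11.333333
  x_2 = 0.888889 - (3.703704)/(11.333333) = 0.562092

x_2 = 0.562092


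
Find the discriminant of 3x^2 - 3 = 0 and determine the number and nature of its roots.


For ax^2 + bx + c = 0, discriminant D = b^2 - 4ac
Here a = 3, b = 0, c = -3
D = (0)^2 - 4(3)(-3) = 0 + 36 = 36

D = 36 > 0 and is a perfect square (sqrt = 6)
The equation has 2 distinct real rational roots.

Discriminant = 36, 2 distinct real rational roots


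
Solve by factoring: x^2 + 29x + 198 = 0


We need two numbers that multiply to 198 and add to 29.
Those numbers are 18 and 11 (since 18 * 11 = 198 and 18 + 11 = 29).
So x^2 + 29x + 198 = (x + 18)(x + 11) = 0
Setting each factor to zero: x = -18 or x = -11

x = -18, x = -11


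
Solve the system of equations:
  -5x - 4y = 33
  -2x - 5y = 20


Using Cramer's rule:
Determinant D = (-5)(-5) - (-2)(-4) = 25 - 8 = 17
Dx = (33)(-5) - (20)(-4) = -165 + 80 = -85
Dy = (-5)(20) - (-2)(33) = -100 + 66 = -34
x = Dx/D = -85/17 = -5
y = Dy/D = -34/17 = -2

x = -5, y = -2


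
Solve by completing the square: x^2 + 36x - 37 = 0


Start: x^2 + 36x - 37 = 0
Move constant: x^2 + 36x = 37
Half of 36 is 18, squared is 324
Add 324 to both sides: x^2 + 36x + 324 = 361
(x + 18)^2 = 361
x + 18 = ±19
x = -18 + 19 = 1 or x = -18 - 19 = -37

x = -37, x = 1


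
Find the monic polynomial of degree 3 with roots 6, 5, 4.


A monic polynomial with roots 6, 5, 4 is:
p(x) = (x - 6)(x - 5)(x - 4)
After multiplying by (x - 6): x - 6
After multiplying by (x - 5): x^2 - 11x + 30
After multiplying by (x - 4): x^3 - 15x^2 + 74x - 120

x^3 - 15x^2 + 74x - 120


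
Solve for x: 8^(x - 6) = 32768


Express both sides with the same base.
32768 = 8^5
Since the bases match, equate exponents: x - 6 = 5
So x = 5 - (-6) = 11

x = 11


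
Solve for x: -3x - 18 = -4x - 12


Starting with: -3x - 18 = -4x - 12
Move all x terms to left: (-3 + 4)x = -12 + 18
Simplify: x = 6
Divide both sides by 1: x = 6

x = 6


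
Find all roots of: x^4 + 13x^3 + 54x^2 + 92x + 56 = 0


Let p(x) = x^4 + 13x^3 + 54x^2 + 92x + 56. By the rational root theorem (leading coefficient 1), any rational root is an integer divisor of 56: try ±1, ±2, ... in turn.
Test x = 1: value = 216 ≠ 0.
Test x = -1: value = 6 ≠ 0.
Test x = 2: value = 576 ≠ 0.
Test x = -2: value = 0 ✓, so (x + 2) is a factor.
Synthetic division by (x + 2): bring down 1; 1(-2) + 13 = 11; 11(-2) + 54 = 32; 32(-2) + 92 = 28; 28(-2) + 56 = 0 → quotient x^3 + 11x^2 + 32x + 28, remainder 0.
Continue with the quotient x^3 + 11x^2 + 32x + 28 (candidates must divide 28; re-test x = -2 first in case it repeats).
Test x = -2: value = 0 ✓, so (x + 2) is a factor.
Synthetic division by (x + 2): bring down 1; 1(-2) + 11 = 9; 9(-2) + 32 = 14; 14(-2) + 28 = 0 → quotient x^2 + 9x + 14, remainder 0.
Solve the quadratic x^2 + 9x + 14 = 0: discriminant = 9^2 - 4(1)(14) = 81 - 56 = 25.
sqrt(25) = 5, so x = (-9 ± 5)/2: x = -2 or x = -7.
Collecting all roots found:

x = -7, x = -2 (multiplicity 3)


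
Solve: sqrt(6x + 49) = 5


Square both sides: 6x + 49 = 5^2 = 25
6x = 25 - 49 = -24
x = -4
Check: sqrt(6*(-4) + 49) = sqrt(25) = 5 ✓

x = -4


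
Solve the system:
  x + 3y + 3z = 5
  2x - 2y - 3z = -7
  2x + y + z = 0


Using Cramer's rule. Expand each determinant along the first row.
D  = 1*[(-2)*1 - (-3)*1] - 3*[2*1 - (-3)*2] + 3*[2*1 - (-2)*2]
  = 1*(1) - 3*(8) + 3*(6) = -5
Dx = 5*[(-2)*1 - (-3)*1] - 3*[(-7)*1 - (-3)*0] + 3*[(-7)*1 - (-2)*0]
  = 5*(1) - 3*(-7) + 3*(-7) = 5
Dy = 1*[(-7)*1 - (-3)*0] - 5*[2*1 - (-3)*2] + 3*[2*0 - (-7)*2]
  = 1*(-7) - 5*(8) + 3*(14) = -5
Dz = 1*[(-2)*0 - (-7)*1] - 3*[2*0 - (-7)*2] + 5*[2*1 - (-2)*2]
  = 1*(7) - 3*(14) + 5*(6) = -5
x = Dx/D = 5/-5 = -1, y = Dy/D = -5/-5 = 1, z = Dz/D = -5/-5 = 1
Check eq1: (1)(-1) + (3)(1) + (3)(1) = 5 = 5 ✓
Check eq2: (2)(-1) + (-2)(1) + (-3)(1) = -7 = -7 ✓
Check eq3: (2)(-1) + (1)(1) + (1)(1) = 0 = 0 ✓

x = -1, y = 1, z = 1


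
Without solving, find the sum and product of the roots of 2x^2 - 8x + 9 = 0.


By Vieta's formulas for ax^2 + bx + c = 0:
  Sum of roots = -b/a
  Product of roots = c/a

Here a = 2, b = -8, c = 9
Sum = -(-8)/2 = 4
Product = 9/2 = 9/2

Sum = 4, Product = 9/2


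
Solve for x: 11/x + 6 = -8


Subtract 6 from both sides: 11/x = -14
Multiply both sides by x: 11 = -14 * x
Divide by -14: x = -11/14

x = -11/14


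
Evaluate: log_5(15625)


We need the exponent such that 5^? = 15625
5^6 = 15625
Therefore log_5(15625) = 6

6


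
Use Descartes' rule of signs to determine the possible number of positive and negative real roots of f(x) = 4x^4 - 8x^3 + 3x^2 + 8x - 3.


Descartes' rule of signs:

For positive roots, count sign changes in f(x) = 4x^4 - 8x^3 + 3x^2 + 8x - 3:
Signs of coefficients: +, -, +, +, -
Number of sign changes: 3
Possible positive real roots: 3, 1

For negative roots, examine f(-x) = 4x^4 + 8x^3 + 3x^2 - 8x - 3:
Signs of coefficients: +, +, +, -, -
Number of sign changes: 1
Possible negative real roots: 1

Positive roots: 3 or 1; Negative roots: 1


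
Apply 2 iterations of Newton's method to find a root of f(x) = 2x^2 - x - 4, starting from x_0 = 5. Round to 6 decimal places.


Newton's method: x_(n+1) = x_n - f(x_n)/f'(x_n)
f(x) = 2x^2 - x - 4
f'(x) = 4x - 1

Iteration 1:
  f(5.000000) = 41.000000
  f'(5.000000) = 19.000000
  x_1 = 5.000000 - (41.000000)/(19.000000) = 2.842105

Iteration 2:
  f(2.842105) = 9.313019
  f'(2.842105) = 10.368421
  x_2 = 2.842105 - (9.313019)/(10.368421) = 1.943895

x_2 = 1.943895


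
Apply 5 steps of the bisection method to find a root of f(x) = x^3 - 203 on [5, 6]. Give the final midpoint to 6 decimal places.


f(x) = x^3 - 203
f(5) = -78 < 0
f(6) = 13 > 0

Step 1: midpoint = (5.000000 + 6.000000)/2 = 5.500000
  f(5.500000) = -36.625000
  f(mid) < 0, so root is in [5.500000, 6.000000]

Step 2: midpoint = (5.500000 + 6.000000)/2 = 5.750000
  f(5.750000) = -12.890625
  f(mid) < 0, so root is in [5.750000, 6.000000]

Step 3: midpoint = (5.750000 + 6.000000)/2 = 5.875000
  f(5.875000) = -0.220703
  f(mid) < 0, so root is in [5.875000, 6.000000]

Step 4: midpoint = (5.875000 + 6.000000)/2 = 5.937500
  f(5.937500) = 6.320068
  f(mid) > 0, so root is in [5.875000, 5.937500]

Step 5: midpoint = (5.875000 + 5.937500)/2 = 5.906250
  f(5.906250) = 3.032379
  f(mid) > 0, so root is in [5.875000, 5.906250]

midpoint = 5.906250


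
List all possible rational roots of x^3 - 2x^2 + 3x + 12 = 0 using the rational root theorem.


Rational root theorem: possible roots are ±p/q where:
  p divides the constant term (12): p ∈ {1, 2, 3, 4, 6, 12}
  q divides the leading coefficient (1): q ∈ {1}

All possible rational roots: -12, -6, -4, -3, -2, -1, 1, 2, 3, 4, 6, 12

-12, -6, -4, -3, -2, -1, 1, 2, 3, 4, 6, 12


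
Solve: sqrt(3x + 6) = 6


Square both sides: 3x + 6 = 6^2 = 36
3x = 36 - 6 = 30
x = 10
Check: sqrt(3*10 + 6) = sqrt(36) = 6 ✓

x = 10


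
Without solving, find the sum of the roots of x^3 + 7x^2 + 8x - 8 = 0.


By Vieta's formulas for x^3 + bx^2 + cx + d = 0:
  r1 + r2 + r3 = -b/a = -7
  r1*r2 + r1*r3 + r2*r3 = c/a = 8
  r1*r2*r3 = -d/a = 8


Sum = -7


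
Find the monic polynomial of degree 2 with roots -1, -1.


A monic polynomial with roots -1, -1 is:
p(x) = (x + 1)(x + 1)
After multiplying by (x + 1): x + 1
After multiplying by (x + 1): x^2 + 2x + 1

x^2 + 2x + 1


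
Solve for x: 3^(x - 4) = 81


Express both sides with the same base.
81 = 3^4
Since the bases match, equate exponents: x - 4 = 4
So x = 4 - (-4) = 8

x = 8


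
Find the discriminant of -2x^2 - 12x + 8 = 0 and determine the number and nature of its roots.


For ax^2 + bx + c = 0, discriminant D = b^2 - 4ac
Here a = -2, b = -12, c = 8
D = (-12)^2 - 4(-2)(8) = 144 + 64 = 208

D = 208 > 0 but not a perfect square
The equation has 2 distinct real irrational roots.

Discriminant = 208, 2 distinct real irrational roots


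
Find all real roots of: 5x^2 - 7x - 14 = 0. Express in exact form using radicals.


Using the quadratic formula: x = (-b ± sqrt(b^2 - 4ac)) / (2a)
Here a = 5, b = -7, c = -14
Discriminant = b^2 - 4ac = (-7)^2 - 4(5)(-14) = 49 + 280 = 329
Since discriminant = 329 > 0, there are two real roots.
x = (7 ± sqrt(329)) / 10
Numerically: x ≈ 2.5138 or x ≈ -1.1138

x = (7 + sqrt(329)) / 10 or x = (7 - sqrt(329)) / 10


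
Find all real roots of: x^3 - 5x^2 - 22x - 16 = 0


Let p(x) = x^3 - 5x^2 - 22x - 16. By the rational root theorem (leading coefficient 1), any rational root is an integer divisor of 16: try ±1, ±2, ... in turn.
Test x = 1: value = -42 ≠ 0.
Test x = -1: value = 0 ✓, so (x + 1) is a factor.
Synthetic division by (x + 1): bring down 1; 1(-1) - 5 = -6; (-6)(-1) - 22 = -16; (-16)(-1) - 16 = 0 → quotient x^2 - 6x - 16, remainder 0.
Solve the quadratic x^2 - 6x - 16 = 0: discriminant = (-6)^2 - 4(1)(-16) = 36 + 64 = 100.
sqrt(100) = 10, so x = (6 ± 10)/2: x = 8 or x = -2.

x = -2, x = -1, x = 8


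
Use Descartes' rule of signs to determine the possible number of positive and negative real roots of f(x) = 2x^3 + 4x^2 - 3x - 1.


Descartes' rule of signs:

For positive roots, count sign changes in f(x) = 2x^3 + 4x^2 - 3x - 1:
Signs of coefficients: +, +, -, -
Number of sign changes: 1
Possible positive real roots: 1

For negative roots, examine f(-x) = -2x^3 + 4x^2 + 3x - 1:
Signs of coefficients: -, +, +, -
Number of sign changes: 2
Possible negative real roots: 2, 0

Positive roots: 1; Negative roots: 2 or 0


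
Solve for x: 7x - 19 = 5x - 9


Starting with: 7x - 19 = 5x - 9
Move all x terms to left: (7 - 5)x = -9 + 19
Simplify: 2x = 10
Divide both sides by 2: x = 5

x = 5


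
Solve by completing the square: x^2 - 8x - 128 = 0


Start: x^2 - 8x - 128 = 0
Move constant: x^2 - 8x = 128
Half of -8 is -4, squared is 16
Add 16 to both sides: x^2 - 8x + 16 = 144
(x - 4)^2 = 144
x - 4 = ±12
x = 4 + 12 = 16 or x = 4 - 12 = -8

x = -8, x = 16


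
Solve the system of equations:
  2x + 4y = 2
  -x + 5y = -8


Using Cramer's rule:
Determinant D = (2)(5) - (-1)(4) = 10 + 4 = 14
Dx = (2)(5) - (-8)(4) = 10 + 32 = 42
Dy = (2)(-8) - (-1)(2) = -16 + 2 = -14
x = Dx/D = 42/14 = 3
y = Dy/D = -14/14 = -1

x = 3, y = -1


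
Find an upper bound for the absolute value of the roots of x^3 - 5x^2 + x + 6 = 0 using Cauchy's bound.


Cauchy's bound: all roots r satisfy |r| <= 1 + max(|a_i/a_n|) for i = 0,...,n-1
where a_n is the leading coefficient.

Coefficients: [1, -5, 1, 6]
Leading coefficient a_n = 1
Ratios |a_i/a_n|: 5, 1, 6
Maximum ratio: 6
Cauchy's bound: |r| <= 1 + 6 = 7

Upper bound = 7


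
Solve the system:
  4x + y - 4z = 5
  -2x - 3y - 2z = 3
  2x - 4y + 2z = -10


Using Cramer's rule. Expand each determinant along the first row.
D  = 4*[(-3)*2 - (-2)*(-4)] - 1*[(-2)*2 - (-2)*2] + (-4)*[(-2)*(-4) - (-3)*2]
  = 4*(-14) - 1*(0) + (-4)*(14) = -112
Dx = 5*[(-3)*2 - (-2)*(-4)] - 1*[3*2 - (-2)*(-10)] + (-4)*[3*(-4) - (-3)*(-10)]
  = 5*(-14) - 1*(-14) + (-4)*(-42) = 112
Dy = 4*[3*2 - (-2)*(-10)] - 5*[(-2)*2 - (-2)*2] + (-4)*[(-2)*(-10) - 3*2]
  = 4*(-14) - 5*(0) + (-4)*(14) = -112
Dz = 4*[(-3)*(-10) - 3*(-4)] - 1*[(-2)*(-10) - 3*2] + 5*[(-2)*(-4) - (-3)*2]
  = 4*(42) - 1*(14) + 5*(14) = 224
x = Dx/D = 112/-112 = -1, y = Dy/D = -112/-112 = 1, z = Dz/D = 224/-112 = -2
Check eq1: (4)(-1) + (1)(1) + (-4)(-2) = 5 = 5 ✓
Check eq2: (-2)(-1) + (-3)(1) + (-2)(-2) = 3 = 3 ✓
Check eq3: (2)(-1) + (-4)(1) + (2)(-2) = -10 = -10 ✓

x = -1, y = 1, z = -2


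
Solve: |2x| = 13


An absolute value equation |expr| = 13 gives two cases:
Case 1: 2x = 13
  2x = 13, so x = 13/2
Case 2: 2x = -13
  2x = -13, so x = -13/2

x = -13/2, x = 13/2


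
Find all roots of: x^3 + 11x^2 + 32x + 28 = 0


Let p(x) = x^3 + 11x^2 + 32x + 28. By the rational root theorem (leading coefficient 1), any rational root is an integer divisor of 28: try ±1, ±2, ... in turn.
Test x = 1: value = 72 ≠ 0.
Test x = -1: value = 6 ≠ 0.
Test x = 2: value = 144 ≠ 0.
Test x = -2: value = 0 ✓, so (x + 2) is a factor.
Synthetic division by (x + 2): bring down 1; 1(-2) + 11 = 9; 9(-2) + 32 = 14; 14(-2) + 28 = 0 → quotient x^2 + 9x + 14, remainder 0.
Solve the quadratic x^2 + 9x + 14 = 0: discriminant = 9^2 - 4(1)(14) = 81 - 56 = 25.
sqrt(25) = 5, so x = (-9 ± 5)/2: x = -2 or x = -7.
Collecting all roots found:

x = -7, x = -2 (multiplicity 2)


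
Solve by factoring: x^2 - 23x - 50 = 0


We need two numbers that multiply to -50 and add to -23.
Those numbers are -25 and 2 (since (-25) * 2 = -50 and (-25) + 2 = -23).
So x^2 - 23x - 50 = (x - 25)(x + 2) = 0
Setting each factor to zero: x = 25 or x = -2

x = -2, x = 25


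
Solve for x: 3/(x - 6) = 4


Multiply both sides by (x - 6): 3 = 4(x - 6)
Distribute: 3 = 4x - 24
4x = 3 + 24 = 27
x = 27/4

x = 27/4


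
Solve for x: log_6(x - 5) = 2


Convert to exponential form: x - 5 = 6^2 = 36
x = 36 + 5 = 41
Check: log_6(41 - 5) = log_6(36) = log_6(36) = 2 ✓

x = 41


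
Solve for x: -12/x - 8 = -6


Subtract -8 from both sides: -12/x = 2
Multiply both sides by x: -12 = 2 * x
Divide by 2: x = -6

x = -6


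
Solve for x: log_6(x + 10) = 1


Convert to exponential form: x + 10 = 6^1 = 6
x = 6 - 10 = -4
Check: log_6(-4 + 10) = log_6(6) = log_6(6) = 1 ✓

x = -4


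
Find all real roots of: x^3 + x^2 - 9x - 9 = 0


Let p(x) = x^3 + x^2 - 9x - 9. By the rational root theorem (leading coefficient 1), any rational root is an integer divisor of 9: try ±1, ±2, ... in turn.
Test x = 1: value = -16 ≠ 0.
Test x = -1: value = 0 ✓, so (x + 1) is a factor.
Synthetic division by (x + 1): bring down 1; 1(-1) + 1 = 0; 0(-1) - 9 = -9; (-9)(-1) - 9 = 0 → quotient x^2 - 9, remainder 0.
Solve the quadratic x^2 - 9 = 0: discriminant = 0^2 - 4(1)(-9) = 0 + 36 = 36.
sqrt(36) = 6, so x = (0 ± 6)/2: x = 3 or x = -3.

x = -3, x = -1, x = 3


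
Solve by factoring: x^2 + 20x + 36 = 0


We need two numbers that multiply to 36 and add to 20.
Those numbers are 2 and 18 (since 2 * 18 = 36 and 2 + 18 = 20).
So x^2 + 20x + 36 = (x + 2)(x + 18) = 0
Setting each factor to zero: x = -2 or x = -18

x = -18, x = -2


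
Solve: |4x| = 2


An absolute value equation |expr| = 2 gives two cases:
Case 1: 4x = 2
  4x = 2, so x = 1/2
Case 2: 4x = -2
  4x = -2, so x = -1/2

x = -1/2, x = 1/2


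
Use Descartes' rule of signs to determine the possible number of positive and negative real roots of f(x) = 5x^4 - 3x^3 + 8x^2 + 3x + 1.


Descartes' rule of signs:

For positive roots, count sign changes in f(x) = 5x^4 - 3x^3 + 8x^2 + 3x + 1:
Signs of coefficients: +, -, +, +, +
Number of sign changes: 2
Possible positive real roots: 2, 0

For negative roots, examine f(-x) = 5x^4 + 3x^3 + 8x^2 - 3x + 1:
Signs of coefficients: +, +, +, -, +
Number of sign changes: 2
Possible negative real roots: 2, 0

Positive roots: 2 or 0; Negative roots: 2 or 0


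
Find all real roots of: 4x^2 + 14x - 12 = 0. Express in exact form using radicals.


Using the quadratic formula: x = (-b ± sqrt(b^2 - 4ac)) / (2a)
Here a = 4, b = 14, c = -12
Discriminant = b^2 - 4ac = 14^2 - 4(4)(-12) = 196 + 192 = 388
Since discriminant = 388 > 0, there are two real roots.
x = (-14 ± 2*sqrt(97)) / 8
Simplifying: x = (-7 ± sqrt(97)) / 4
Numerically: x ≈ 0.7122 or x ≈ -4.2122

x = (-7 + sqrt(97)) / 4 or x = (-7 - sqrt(97)) / 4


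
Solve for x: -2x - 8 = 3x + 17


Starting with: -2x - 8 = 3x + 17
Move all x terms to left: (-2 - 3)x = 17 + 8
Simplify: -5x = 25
Divide both sides by -5: x = -5

x = -5


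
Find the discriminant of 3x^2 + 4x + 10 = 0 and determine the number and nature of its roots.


For ax^2 + bx + c = 0, discriminant D = b^2 - 4ac
Here a = 3, b = 4, c = 10
D = (4)^2 - 4(3)(10) = 16 - 120 = -104

D = -104 < 0
The equation has no real roots (2 complex conjugate roots).

Discriminant = -104, no real roots (2 complex conjugate roots)


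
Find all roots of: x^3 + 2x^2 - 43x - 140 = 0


Let p(x) = x^3 + 2x^2 - 43x - 140. By the rational root theorem (leading coefficient 1), any rational root is an integer divisor of 140: try ±1, ±2, ... in turn.
Test x = 1: value = -180 ≠ 0.
Test x = -1: value = -96 ≠ 0.
Test x = 2: value = -210 ≠ 0.
Test x = -2: value = -54 ≠ 0.
Test x = 4: value = -216 ≠ 0.
Test x = -4: value = 0 ✓, so (x + 4) is a factor.
Synthetic division by (x + 4): bring down 1; 1(-4) + 2 = -2; (-2)(-4) - 43 = -35; (-35)(-4) - 140 = 0 → quotient x^2 - 2x - 35, remainder 0.
Solve the quadratic x^2 - 2x - 35 = 0: discriminant = (-2)^2 - 4(1)(-35) = 4 + 140 = 144.
sqrt(144) = 12, so x = (2 ± 12)/2: x = 7 or x = -5.
Collecting all roots found:

x = -5, x = -4, x = 7


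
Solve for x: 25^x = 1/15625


Express both sides with the same base.
1/15625 = 25^(-3)
Since the bases match: x = -3

x = -3


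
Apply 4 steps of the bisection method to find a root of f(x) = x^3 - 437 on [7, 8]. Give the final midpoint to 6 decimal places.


f(x) = x^3 - 437
f(7) = -94 < 0
f(8) = 75 > 0

Step 1: midpoint = (7.000000 + 8.000000)/2 = 7.500000
  f(7.500000) = -15.125000
  f(mid) < 0, so root is in [7.500000, 8.000000]

Step 2: midpoint = (7.500000 + 8.000000)/2 = 7.750000
  f(7.750000) = 28.484375
  f(mid) > 0, so root is in [7.500000, 7.750000]

Step 3: midpoint = (7.500000 + 7.750000)/2 = 7.625000
  f(7.625000) = 6.322266
  f(mid) > 0, so root is in [7.500000, 7.625000]

Step 4: midpoint = (7.500000 + 7.625000)/2 = 7.562500
  f(7.562500) = -4.489990
  f(mid) < 0, so root is in [7.562500, 7.625000]

midpoint = 7.562500


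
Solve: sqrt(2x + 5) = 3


Square both sides: 2x + 5 = 3^2 = 9
2x = 9 - 5 = 4
x = 2
Check: sqrt(2*2 + 5) = sqrt(9) = 3 ✓

x = 2


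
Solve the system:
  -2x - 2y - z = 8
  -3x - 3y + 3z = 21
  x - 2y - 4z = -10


Using Cramer's rule. Expand each determinant along the first row.
D  = (-2)*[(-3)*(-4) - 3*(-2)] - (-2)*[(-3)*(-4) - 3*1] + (-1)*[(-3)*(-2) - (-3)*1]
  = (-2)*(18) - (-2)*(9) + (-1)*(9) = -27
Dx = 8*[(-3)*(-4) - 3*(-2)] - (-2)*[21*(-4) - 3*(-10)] + (-1)*[21*(-2) - (-3)*(-10)]
  = 8*(18) - (-2)*(-54) + (-1)*(-72) = 108
Dy = (-2)*[21*(-4) - 3*(-10)] - 8*[(-3)*(-4) - 3*1] + (-1)*[(-3)*(-10) - 21*1]
  = (-2)*(-54) - 8*(9) + (-1)*(9) = 27
Dz = (-2)*[(-3)*(-10) - 21*(-2)] - (-2)*[(-3)*(-10) - 21*1] + 8*[(-3)*(-2) - (-3)*1]
  = (-2)*(72) - (-2)*(9) + 8*(9) = -54
x = Dx/D = 108/-27 = -4, y = Dy/D = 27/-27 = -1, z = Dz/D = -54/-27 = 2
Check eq1: (-2)(-4) + (-2)(-1) + (-1)(2) = 8 = 8 ✓
Check eq2: (-3)(-4) + (-3)(-1) + (3)(2) = 21 = 21 ✓
Check eq3: (1)(-4) + (-2)(-1) + (-4)(2) = -10 = -10 ✓

x = -4, y = -1, z = 2


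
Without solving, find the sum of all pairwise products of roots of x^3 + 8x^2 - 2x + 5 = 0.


By Vieta's formulas for x^3 + bx^2 + cx + d = 0:
  r1 + r2 + r3 = -b/a = -8
  r1*r2 + r1*r3 + r2*r3 = c/a = -2
  r1*r2*r3 = -d/a = -5


Sum of pairwise products = -2


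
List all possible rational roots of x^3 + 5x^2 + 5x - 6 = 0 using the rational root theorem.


Rational root theorem: possible roots are ±p/q where:
  p divides the constant term (-6): p ∈ {1, 2, 3, 6}
  q divides the leading coefficient (1): q ∈ {1}

All possible rational roots: -6, -3, -2, -1, 1, 2, 3, 6

-6, -3, -2, -1, 1, 2, 3, 6


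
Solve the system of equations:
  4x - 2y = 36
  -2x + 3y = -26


Using Cramer's rule:
Determinant D = (4)(3) - (-2)(-2) = 12 - 4 = 8
Dx = (36)(3) - (-26)(-2) = 108 - 52 = 56
Dy = (4)(-26) - (-2)(36) = -104 + 72 = -32
x = Dx/D = 56/8 = 7
y = Dy/D = -32/8 = -4

x = 7, y = -4


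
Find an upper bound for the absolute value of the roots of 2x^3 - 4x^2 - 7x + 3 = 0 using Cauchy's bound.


Cauchy's bound: all roots r satisfy |r| <= 1 + max(|a_i/a_n|) for i = 0,...,n-1
where a_n is the leading coefficient.

Coefficients: [2, -4, -7, 3]
Leading coefficient a_n = 2
Ratios |a_i/a_n|: 2, 7/2, 3/2
Maximum ratio: 7/2
Cauchy's bound: |r| <= 1 + 7/2 = 9/2

Upper bound = 9/2


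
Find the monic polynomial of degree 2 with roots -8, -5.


A monic polynomial with roots -8, -5 is:
p(x) = (x + 8)(x + 5)
After multiplying by (x + 8): x + 8
After multiplying by (x + 5): x^2 + 13x + 40

x^2 + 13x + 40


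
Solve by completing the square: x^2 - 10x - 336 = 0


Start: x^2 - 10x - 336 = 0
Move constant: x^2 - 10x = 336
Half of -10 is -5, squared is 25
Add 25 to both sides: x^2 - 10x + 25 = 361
(x - 5)^2 = 361
x - 5 = ±19
x = 5 + 19 = 24 or x = 5 - 19 = -14

x = -14, x = 24


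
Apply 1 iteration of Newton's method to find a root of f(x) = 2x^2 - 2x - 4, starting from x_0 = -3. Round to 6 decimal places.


Newton's method: x_(n+1) = x_n - f(x_n)/f'(x_n)
f(x) = 2x^2 - 2x - 4
f'(x) = 4x - 2

Iteration 1:
  f(-3.000000) = 20.000000
  f'(-3.000000) = -14.000000
  x_1 = -3.000000 - (20.000000)/(-14.000000) = -1.571429

x_1 = -1.571429


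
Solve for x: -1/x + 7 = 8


Subtract 7 from both sides: -1/x = 1
Multiply both sides by x: -1 = 1 * x
Divide by 1: x = -1

x = -1


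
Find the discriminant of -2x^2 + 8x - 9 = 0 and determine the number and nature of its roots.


For ax^2 + bx + c = 0, discriminant D = b^2 - 4ac
Here a = -2, b = 8, c = -9
D = (8)^2 - 4(-2)(-9) = 64 - 72 = -8

D = -8 < 0
The equation has no real roots (2 complex conjugate roots).

Discriminant = -8, no real roots (2 complex conjugate roots)


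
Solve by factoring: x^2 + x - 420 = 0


We need two numbers that multiply to -420 and add to 1.
Those numbers are -20 and 21 (since (-20) * 21 = -420 and (-20) + 21 = 1).
So x^2 + x - 420 = (x - 20)(x + 21) = 0
Setting each factor to zero: x = 20 or x = -21

x = -21, x = 20


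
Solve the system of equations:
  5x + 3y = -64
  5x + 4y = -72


Using Cramer's rule:
Determinant D = (5)(4) - (5)(3) = 20 - 15 = 5
Dx = (-64)(4) - (-72)(3) = -256 + 216 = -40
Dy = (5)(-72) - (5)(-64) = -360 + 320 = -40
x = Dx/D = -40/5 = -8
y = Dy/D = -40/5 = -8

x = -8, y = -8


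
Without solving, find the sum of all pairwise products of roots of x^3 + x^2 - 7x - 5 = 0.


By Vieta's formulas for x^3 + bx^2 + cx + d = 0:
  r1 + r2 + r3 = -b/a = -1
  r1*r2 + r1*r3 + r2*r3 = c/a = -7
  r1*r2*r3 = -d/a = 5


Sum of pairwise products = -7


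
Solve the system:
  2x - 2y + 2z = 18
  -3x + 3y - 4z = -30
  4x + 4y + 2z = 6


Using Cramer's rule. Expand each determinant along the first row.
D  = 2*[3*2 - (-4)*4] - (-2)*[(-3)*2 - (-4)*4] + 2*[(-3)*4 - 3*4]
  = 2*(22) - (-2)*(10) + 2*(-24) = 16
Dx = 18*[3*2 - (-4)*4] - (-2)*[(-30)*2 - (-4)*6] + 2*[(-30)*4 - 3*6]
  = 18*(22) - (-2)*(-36) + 2*(-138) = 48
Dy = 2*[(-30)*2 - (-4)*6] - 18*[(-3)*2 - (-4)*4] + 2*[(-3)*6 - (-30)*4]
  = 2*(-36) - 18*(10) + 2*(102) = -48
Dz = 2*[3*6 - (-30)*4] - (-2)*[(-3)*6 - (-30)*4] + 18*[(-3)*4 - 3*4]
  = 2*(138) - (-2)*(102) + 18*(-24) = 48
x = Dx/D = 48/16 = 3, y = Dy/D = -48/16 = -3, z = Dz/D = 48/16 = 3
Check eq1: (2)(3) + (-2)(-3) + (2)(3) = 18 = 18 ✓
Check eq2: (-3)(3) + (3)(-3) + (-4)(3) = -30 = -30 ✓
Check eq3: (4)(3) + (4)(-3) + (2)(3) = 6 = 6 ✓

x = 3, y = -3, z = 3


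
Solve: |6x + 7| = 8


An absolute value equation |expr| = 8 gives two cases:
Case 1: 6x + 7 = 8
  6x = 1, so x = 1/6
Case 2: 6x + 7 = -8
  6x = -15, so x = -5/2

x = -5/2, x = 1/6


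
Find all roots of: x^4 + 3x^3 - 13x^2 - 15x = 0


The constant term is 0, so x = 0 is a root. Factor out x:
  x^3 + 3x^2 - 13x - 15 = 0
Let p(x) = x^3 + 3x^2 - 13x - 15. By the rational root theorem (leading coefficient 1), any rational root is an integer divisor of 15: try ±1, ±2, ... in turn.
Test x = 1: value = -24 ≠ 0.
Test x = -1: value = 0 ✓, so (x + 1) is a factor.
Synthetic division by (x + 1): bring down 1; 1(-1) + 3 = 2; 2(-1) - 13 = -15; (-15)(-1) - 15 = 0 → quotient x^2 + 2x - 15, remainder 0.
Solve the quadratic x^2 + 2x - 15 = 0: discriminant = 2^2 - 4(1)(-15) = 4 + 60 = 64.
sqrt(64) = 8, so x = (-2 ± 8)/2: x = 3 or x = -5.
Collecting all roots found:

x = -5, x = -1, x = 0, x = 3


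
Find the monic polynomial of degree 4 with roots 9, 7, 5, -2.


A monic polynomial with roots 9, 7, 5, -2 is:
p(x) = (x - 9)(x - 7)(x - 5)(x + 2)
After multiplying by (x - 9): x - 9
After multiplying by (x - 7): x^2 - 16x + 63
After multiplying by (x - 5): x^3 - 21x^2 + 143x - 315
After multiplying by (x + 2): x^4 - 19x^3 + 101x^2 - 29x - 630

x^4 - 19x^3 + 101x^2 - 29x - 630


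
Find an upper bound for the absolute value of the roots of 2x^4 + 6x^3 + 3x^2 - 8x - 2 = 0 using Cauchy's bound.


Cauchy's bound: all roots r satisfy |r| <= 1 + max(|a_i/a_n|) for i = 0,...,n-1
where a_n is the leading coefficient.

Coefficients: [2, 6, 3, -8, -2]
Leading coefficient a_n = 2
Ratios |a_i/a_n|: 3, 3/2, 4, 1
Maximum ratio: 4
Cauchy's bound: |r| <= 1 + 4 = 5

Upper bound = 5


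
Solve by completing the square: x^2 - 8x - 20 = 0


Start: x^2 - 8x - 20 = 0
Move constant: x^2 - 8x = 20
Half of -8 is -4, squared is 16
Add 16 to both sides: x^2 - 8x + 16 = 36
(x - 4)^2 = 36
x - 4 = ±6
x = 4 + 6 = 10 or x = 4 - 6 = -2

x = -2, x = 10


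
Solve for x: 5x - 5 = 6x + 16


Starting with: 5x - 5 = 6x + 16
Move all x terms to left: (5 - 6)x = 16 + 5
Simplify: -x = 21
Divide both sides by -1: x = -21

x = -21


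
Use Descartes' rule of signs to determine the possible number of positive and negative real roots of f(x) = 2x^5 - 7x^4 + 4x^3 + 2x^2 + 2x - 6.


Descartes' rule of signs:

For positive roots, count sign changes in f(x) = 2x^5 - 7x^4 + 4x^3 + 2x^2 + 2x - 6:
Signs of coefficients: +, -, +, +, +, -
Number of sign changes: 3
Possible positive real roots: 3, 1

For negative roots, examine f(-x) = -2x^5 - 7x^4 - 4x^3 + 2x^2 - 2x - 6:
Signs of coefficients: -, -, -, +, -, -
Number of sign changes: 2
Possible negative real roots: 2, 0

Positive roots: 3 or 1; Negative roots: 2 or 0


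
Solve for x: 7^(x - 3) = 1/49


Express both sides with the same base.
1/49 = 7^(-2)
Since the bases match, equate exponents: x - 3 = -2
So x = -2 - (-3) = 1

x = 1


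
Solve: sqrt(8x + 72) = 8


Square both sides: 8x + 72 = 8^2 = 64
8x = 64 - 72 = -8
x = -1
Check: sqrt(8*(-1) + 72) = sqrt(64) = 8 ✓

x = -1


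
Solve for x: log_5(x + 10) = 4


Convert to exponential form: x + 10 = 5^4 = 625
x = 625 - 10 = 615
Check: log_5(615 + 10) = log_5(625) = log_5(625) = 4 ✓

x = 615


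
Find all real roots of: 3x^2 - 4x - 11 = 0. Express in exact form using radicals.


Using the quadratic formula: x = (-b ± sqrt(b^2 - 4ac)) / (2a)
Here a = 3, b = -4, c = -11
Discriminant = b^2 - 4ac = (-4)^2 - 4(3)(-11) = 16 + 132 = 148
Since discriminant = 148 > 0, there are two real roots.
x = (4 ± 2*sqrt(37)) / 6
Simplifying: x = (2 ± sqrt(37)) / 3
Numerically: x ≈ 2.6943 or x ≈ -1.3609

x = (2 + sqrt(37)) / 3 or x = (2 - sqrt(37)) / 3


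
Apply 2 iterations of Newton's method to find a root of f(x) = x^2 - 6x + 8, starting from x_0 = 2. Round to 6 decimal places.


Newton's method: x_(n+1) = x_n - f(x_n)/f'(x_n)
f(x) = x^2 - 6x + 8
f'(x) = 2x - 6

Iteration 1:
  f(2.000000) = 0.000000
  f'(2.000000) = -2.000000
  x_1 = 2.000000 - (0.000000)/(-2.000000) = 2.000000

Iteration 2:
  f(2.000000) = 0.000000
  f'(2.000000) = -2.000000
  x_2 = 2.000000 - (0.000000)/(-2.000000) = 2.000000

x_2 = 2.000000


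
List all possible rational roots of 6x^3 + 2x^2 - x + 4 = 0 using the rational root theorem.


Rational root theorem: possible roots are ±p/q where:
  p divides the constant term (4): p ∈ {1, 2, 4}
  q divides the leading coefficient (6): q ∈ {1, 2, 3, 6}

All possible rational roots: -4, -2, -4/3, -1, -2/3, -1/2, -1/3, -1/6, 1/6, 1/3, 1/2, 2/3, 1, 4/3, 2, 4

-4, -2, -4/3, -1, -2/3, -1/2, -1/3, -1/6, 1/6, 1/3, 1/2, 2/3, 1, 4/3, 2, 4


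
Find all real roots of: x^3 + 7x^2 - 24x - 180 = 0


Let p(x) = x^3 + 7x^2 - 24x - 180. By the rational root theorem (leading coefficient 1), any rational root is an integer divisor of 180: try ±1, ±2, ... in turn.
Test x = 1: value = -196 ≠ 0.
Test x = -1: value = -150 ≠ 0.
Test x = 2: value = -192 ≠ 0.
Test x = -2: value = -112 ≠ 0.
Test x = 3: value = -162 ≠ 0.
Test x = -3: value = -72 ≠ 0.
Test x = 4: value = -100 ≠ 0.
Test x = -4: value = -36 ≠ 0.
Test x = 5: value = 0 ✓, so (x - 5) is a factor.
Synthetic division by (x - 5): bring down 1; 1(5) + 7 = 12; 12(5) - 24 = 36; 36(5) - 180 = 0 → quotient x^2 + 12x + 36, remainder 0.
Solve the quadratic x^2 + 12x + 36 = 0: discriminant = 12^2 - 4(1)(36) = 144 - 144 = 0.
Discriminant = 0, so a double root: x = -12/2 = -6.

x = -6 (multiplicity 2), x = 5


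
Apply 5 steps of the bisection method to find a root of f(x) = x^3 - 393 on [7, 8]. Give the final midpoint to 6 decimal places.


f(x) = x^3 - 393
f(7) = -50 < 0
f(8) = 119 > 0

Step 1: midpoint = (7.000000 + 8.000000)/2 = 7.500000
  f(7.500000) = 28.875000
  f(mid) > 0, so root is in [7.000000, 7.500000]

Step 2: midpoint = (7.000000 + 7.500000)/2 = 7.250000
  f(7.250000) = -11.921875
  f(mid) < 0, so root is in [7.250000, 7.500000]

Step 3: midpoint = (7.250000 + 7.500000)/2 = 7.375000
  f(7.375000) = 8.130859
  f(mid) > 0, so root is in [7.250000, 7.375000]

Step 4: midpoint = (7.250000 + 7.375000)/2 = 7.312500
  f(7.312500) = -1.981201
  f(mid) < 0, so root is in [7.312500, 7.375000]

Step 5: midpoint = (7.312500 + 7.375000)/2 = 7.343750
  f(7.343750) = 3.053314
  f(mid) > 0, so root is in [7.312500, 7.343750]

midpoint = 7.343750


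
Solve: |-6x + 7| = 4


An absolute value equation |expr| = 4 gives two cases:
Case 1: -6x + 7 = 4
  -6x = -3, so x = 1/2
Case 2: -6x + 7 = -4
  -6x = -11, so x = 11/6

x = 1/2, x = 11/6


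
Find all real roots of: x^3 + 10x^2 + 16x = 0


The constant term is 0, so x = 0 is a root. Factor out x:
  x(x^2 + 10x + 16) = 0
Solve the quadratic x^2 + 10x + 16 = 0: discriminant = 10^2 - 4(1)(16) = 100 - 64 = 36.
sqrt(36) = 6, so x = (-10 ± 6)/2: x = -2 or x = -8.

x = -8, x = -2, x = 0


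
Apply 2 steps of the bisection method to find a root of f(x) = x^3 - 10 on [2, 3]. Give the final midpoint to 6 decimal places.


f(x) = x^3 - 10
f(2) = -2 < 0
f(3) = 17 > 0

Step 1: midpoint = (2.000000 + 3.000000)/2 = 2.500000
  f(2.500000) = 5.625000
  f(mid) > 0, so root is in [2.000000, 2.500000]

Step 2: midpoint = (2.000000 + 2.500000)/2 = 2.250000
  f(2.250000) = 1.390625
  f(mid) > 0, so root is in [2.000000, 2.250000]

midpoint = 2.250000
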